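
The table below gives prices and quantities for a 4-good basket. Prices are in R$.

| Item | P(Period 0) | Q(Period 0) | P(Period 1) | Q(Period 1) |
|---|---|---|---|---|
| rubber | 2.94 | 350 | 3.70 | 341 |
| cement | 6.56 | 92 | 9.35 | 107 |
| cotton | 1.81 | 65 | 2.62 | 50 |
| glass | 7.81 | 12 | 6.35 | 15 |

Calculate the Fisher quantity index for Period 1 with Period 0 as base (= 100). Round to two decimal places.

103.65

Laspeyres component (base-period weights):
ΣP(Period 0)Q(Period 1) = 2.94×341 + 6.56×107 + 1.81×50 + 7.81×15 = 1002.54 + 701.92 + 90.5 + 117.15 = 1912.11
ΣP(Period 0)Q(Period 0) = 2.94×350 + 6.56×92 + 1.81×65 + 7.81×12 = 1029 + 603.52 + 117.65 + 93.72 = 1843.89
L = 1912.11 / 1843.89 × 100 = 103.6998
Paasche component (current-period weights):
ΣP(Period 1)Q(Period 1) = 3.70×341 + 9.35×107 + 2.62×50 + 6.35×15 = 1261.7 + 1000.45 + 131 + 95.25 = 2488.4
ΣP(Period 1)Q(Period 0) = 3.70×350 + 9.35×92 + 2.62×65 + 6.35×12 = 1295 + 860.2 + 170.3 + 76.2 = 2401.7
P = 2488.4 / 2401.7 × 100 = 103.6099
Fisher = √(L × P) = √(103.6998 × 103.6099) = 103.6549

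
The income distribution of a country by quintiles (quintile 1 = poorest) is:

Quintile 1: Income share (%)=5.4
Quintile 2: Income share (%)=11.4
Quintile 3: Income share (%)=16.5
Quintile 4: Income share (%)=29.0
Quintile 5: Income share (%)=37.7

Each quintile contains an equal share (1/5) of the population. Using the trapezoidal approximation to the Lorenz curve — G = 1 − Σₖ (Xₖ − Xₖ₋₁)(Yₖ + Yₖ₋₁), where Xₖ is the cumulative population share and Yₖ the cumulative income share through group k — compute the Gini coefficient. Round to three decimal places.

0.329

Cumulative income shares Yₖ: 0.0540, 0.1680, 0.3330, 0.6230, 1.0000
Σ (Xₖ−Xₖ₋₁)(Yₖ+Yₖ₋₁) = (1/5)(0.0540+0.0000) + (1/5)(0.1680+0.0540) + (1/5)(0.3330+0.1680) + (1/5)(0.6230+0.3330) + (1/5)(1.0000+0.6230)
  = 0.0108 + 0.0444 + 0.1002 + 0.1912 + 0.3246 = 0.6712
G = 1 − 0.6712 = 0.3288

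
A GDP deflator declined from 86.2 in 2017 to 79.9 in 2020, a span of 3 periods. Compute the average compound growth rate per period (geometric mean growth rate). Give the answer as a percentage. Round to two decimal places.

Growth factor = (79.9/86.2)^(1/3) = (0.926914)^(1/3) = 0.975019
Growth rate = 0.975019 − 1 = -0.024981 = -2.4981%

-2.50%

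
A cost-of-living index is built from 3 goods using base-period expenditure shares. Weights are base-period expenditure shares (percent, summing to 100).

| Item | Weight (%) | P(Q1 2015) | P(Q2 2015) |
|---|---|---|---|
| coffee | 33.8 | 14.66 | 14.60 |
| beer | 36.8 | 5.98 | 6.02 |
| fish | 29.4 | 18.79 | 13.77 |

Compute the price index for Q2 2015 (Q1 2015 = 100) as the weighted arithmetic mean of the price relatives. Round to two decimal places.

92.25

coffee: 33.8 × (14.60/14.66) = 33.8 × 0.995907 = 33.6617
beer: 36.8 × (6.02/5.98) = 36.8 × 1.006689 = 37.0462
fish: 29.4 × (13.77/18.79) = 29.4 × 0.732837 = 21.5454
Index = Σ wᵢ·(p₁ᵢ/p₀ᵢ) = 33.6617 + 37.0462 + 21.5454 = 92.2532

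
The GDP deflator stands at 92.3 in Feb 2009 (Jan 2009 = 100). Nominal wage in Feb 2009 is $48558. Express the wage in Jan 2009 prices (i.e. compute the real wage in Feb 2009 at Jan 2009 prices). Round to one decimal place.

52608.9

Real = Nominal ÷ (Index/100) = 48558 ÷ (92.3/100)
     = 48558 ÷ 0.923 = 52608.8841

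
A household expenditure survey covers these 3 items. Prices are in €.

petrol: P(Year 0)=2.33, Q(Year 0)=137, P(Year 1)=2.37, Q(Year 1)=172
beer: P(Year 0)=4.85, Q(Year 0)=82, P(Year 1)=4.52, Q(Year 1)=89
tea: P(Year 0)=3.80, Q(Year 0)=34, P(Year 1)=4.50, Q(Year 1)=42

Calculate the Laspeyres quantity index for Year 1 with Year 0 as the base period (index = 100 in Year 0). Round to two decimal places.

Laspeyres quantity index uses base-period prices as weights.
ΣP(Year 0)·Q(Year 1) = 2.33×172 + 4.85×89 + 3.80×42 = 400.76 + 431.65 + 159.6 = 992.01
ΣP(Year 0)·Q(Year 0) = 2.33×137 + 4.85×82 + 3.80×34 = 319.21 + 397.7 + 129.2 = 846.11
Index = 992.01 / 846.11 × 100 = 117.2436

117.24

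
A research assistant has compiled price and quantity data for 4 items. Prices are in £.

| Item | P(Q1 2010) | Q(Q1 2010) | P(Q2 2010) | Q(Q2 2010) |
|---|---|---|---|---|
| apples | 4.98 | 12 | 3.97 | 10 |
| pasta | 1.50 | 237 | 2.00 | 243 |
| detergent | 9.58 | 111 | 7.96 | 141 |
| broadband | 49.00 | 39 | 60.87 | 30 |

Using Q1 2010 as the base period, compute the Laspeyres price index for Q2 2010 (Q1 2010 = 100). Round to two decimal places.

Laspeyres price index uses base-period quantities as weights.
ΣP(Q2 2010)·Q(Q1 2010) = 3.97×12 + 2.00×237 + 7.96×111 + 60.87×39 = 47.64 + 474 + 883.56 + 2373.93 = 3779.13
ΣP(Q1 2010)·Q(Q1 2010) = 4.98×12 + 1.50×237 + 9.58×111 + 49.00×39 = 59.76 + 355.5 + 1063.38 + 1911 = 3389.64
Index = 3779.13 / 3389.64 × 100 = 111.4906

111.49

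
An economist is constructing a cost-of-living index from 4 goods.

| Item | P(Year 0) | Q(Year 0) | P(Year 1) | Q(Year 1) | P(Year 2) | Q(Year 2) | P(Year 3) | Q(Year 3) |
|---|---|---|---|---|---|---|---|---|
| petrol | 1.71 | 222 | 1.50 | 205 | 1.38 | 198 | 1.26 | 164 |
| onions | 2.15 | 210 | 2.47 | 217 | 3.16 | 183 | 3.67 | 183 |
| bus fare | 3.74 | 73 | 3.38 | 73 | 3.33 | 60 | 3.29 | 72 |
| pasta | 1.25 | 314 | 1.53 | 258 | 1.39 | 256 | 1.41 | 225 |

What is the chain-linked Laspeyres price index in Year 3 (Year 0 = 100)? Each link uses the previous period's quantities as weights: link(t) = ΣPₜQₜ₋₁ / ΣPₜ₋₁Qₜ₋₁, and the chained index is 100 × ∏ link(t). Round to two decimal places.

Link Year 0→Year 1:
ΣP(Year 1)Q(Year 0) = 1.50×222 + 2.47×210 + 3.38×73 + 1.53×314 = 333 + 518.7 + 246.74 + 480.42 = 1578.86
ΣP(Year 0)Q(Year 0) = 1.71×222 + 2.15×210 + 3.74×73 + 1.25×314 = 379.62 + 451.5 + 273.02 + 392.5 = 1496.64
link = 1578.86/1496.64 = 1.054936
Link Year 1→Year 2:
ΣP(Year 2)Q(Year 1) = 1.38×205 + 3.16×217 + 3.33×73 + 1.39×258 = 282.9 + 685.72 + 243.09 + 358.62 = 1570.33
ΣP(Year 1)Q(Year 1) = 1.50×205 + 2.47×217 + 3.38×73 + 1.53×258 = 307.5 + 535.99 + 246.74 + 394.74 = 1484.97
link = 1570.33/1484.97 = 1.057483
Link Year 2→Year 3:
ΣP(Year 3)Q(Year 2) = 1.26×198 + 3.67×183 + 3.29×60 + 1.41×256 = 249.48 + 671.61 + 197.4 + 360.96 = 1479.45
ΣP(Year 2)Q(Year 2) = 1.38×198 + 3.16×183 + 3.33×60 + 1.39×256 = 273.24 + 578.28 + 199.8 + 355.84 = 1407.16
link = 1479.45/1407.16 = 1.051373
Chained index = 100 × 1.054936 × 1.057483 × 1.051373 = 117.2887

117.29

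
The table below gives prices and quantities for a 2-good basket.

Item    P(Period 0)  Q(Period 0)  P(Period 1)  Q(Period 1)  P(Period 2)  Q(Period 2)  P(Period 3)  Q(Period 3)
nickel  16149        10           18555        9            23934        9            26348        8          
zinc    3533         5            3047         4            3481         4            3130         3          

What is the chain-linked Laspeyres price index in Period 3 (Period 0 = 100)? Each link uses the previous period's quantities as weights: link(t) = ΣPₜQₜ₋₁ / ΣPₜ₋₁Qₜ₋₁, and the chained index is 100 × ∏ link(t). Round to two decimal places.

156.15

Link Period 0→Period 1:
ΣP(Period 1)Q(Period 0) = 18555×10 + 3047×5 = 185550 + 15235 = 200785
ΣP(Period 0)Q(Period 0) = 16149×10 + 3533×5 = 161490 + 17665 = 179155
link = 200785/179155 = 1.120733
Link Period 1→Period 2:
ΣP(Period 2)Q(Period 1) = 23934×9 + 3481×4 = 215406 + 13924 = 229330
ΣP(Period 1)Q(Period 1) = 18555×9 + 3047×4 = 166995 + 12188 = 179183
link = 229330/179183 = 1.279865
Link Period 2→Period 3:
ΣP(Period 3)Q(Period 2) = 26348×9 + 3130×4 = 237132 + 12520 = 249652
ΣP(Period 2)Q(Period 2) = 23934×9 + 3481×4 = 215406 + 13924 = 229330
link = 249652/229330 = 1.088615
Chained index = 100 × 1.120733 × 1.279865 × 1.088615 = 156.1495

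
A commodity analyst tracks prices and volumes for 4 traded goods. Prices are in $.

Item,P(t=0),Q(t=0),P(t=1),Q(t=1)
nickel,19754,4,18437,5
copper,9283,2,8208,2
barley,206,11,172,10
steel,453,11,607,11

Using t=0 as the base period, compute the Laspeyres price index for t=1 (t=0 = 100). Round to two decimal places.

Laspeyres price index uses base-period quantities as weights.
ΣP(t=1)·Q(t=0) = 18437×4 + 8208×2 + 172×11 + 607×11 = 73748 + 16416 + 1892 + 6677 = 98733
ΣP(t=0)·Q(t=0) = 19754×4 + 9283×2 + 206×11 + 453×11 = 79016 + 18566 + 2266 + 4983 = 104831
Index = 98733 / 104831 × 100 = 94.1830

94.18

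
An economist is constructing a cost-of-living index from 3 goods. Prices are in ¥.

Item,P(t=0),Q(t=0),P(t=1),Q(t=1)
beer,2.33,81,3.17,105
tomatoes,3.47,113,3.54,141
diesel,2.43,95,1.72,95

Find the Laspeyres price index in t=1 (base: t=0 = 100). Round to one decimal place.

Laspeyres price index uses base-period quantities as weights.
ΣP(t=1)·Q(t=0) = 3.17×81 + 3.54×113 + 1.72×95 = 256.77 + 400.02 + 163.4 = 820.19
ΣP(t=0)·Q(t=0) = 2.33×81 + 3.47×113 + 2.43×95 = 188.73 + 392.11 + 230.85 = 811.69
Index = 820.19 / 811.69 × 100 = 101.0472

101.0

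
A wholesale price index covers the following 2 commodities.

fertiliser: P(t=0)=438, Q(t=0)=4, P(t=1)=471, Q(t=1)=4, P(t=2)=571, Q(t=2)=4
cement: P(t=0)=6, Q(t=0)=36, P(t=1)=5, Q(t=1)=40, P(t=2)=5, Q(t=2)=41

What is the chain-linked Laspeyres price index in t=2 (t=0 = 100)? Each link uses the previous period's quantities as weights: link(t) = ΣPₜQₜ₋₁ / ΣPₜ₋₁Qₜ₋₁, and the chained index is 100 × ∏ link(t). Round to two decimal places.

Link t=0→t=1:
ΣP(t=1)Q(t=0) = 471×4 + 5×36 = 1884 + 180 = 2064
ΣP(t=0)Q(t=0) = 438×4 + 6×36 = 1752 + 216 = 1968
link = 2064/1968 = 1.048780
Link t=1→t=2:
ΣP(t=2)Q(t=1) = 571×4 + 5×40 = 2284 + 200 = 2484
ΣP(t=1)Q(t=1) = 471×4 + 5×40 = 1884 + 200 = 2084
link = 2484/2084 = 1.191939
Chained index = 100 × 1.048780 × 1.191939 = 125.0082

125.01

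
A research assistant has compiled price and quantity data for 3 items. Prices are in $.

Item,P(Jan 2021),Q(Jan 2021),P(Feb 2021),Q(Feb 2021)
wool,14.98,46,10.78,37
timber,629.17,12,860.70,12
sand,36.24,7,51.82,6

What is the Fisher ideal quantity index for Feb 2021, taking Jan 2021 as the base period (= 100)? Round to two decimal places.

98.33

Laspeyres component (base-period weights):
ΣP(Jan 2021)Q(Feb 2021) = 14.98×37 + 629.17×12 + 36.24×6 = 554.26 + 7550.04 + 217.44 = 8321.74
ΣP(Jan 2021)Q(Jan 2021) = 14.98×46 + 629.17×12 + 36.24×7 = 689.08 + 7550.04 + 253.68 = 8492.8
L = 8321.74 / 8492.8 × 100 = 97.9858
Paasche component (current-period weights):
ΣP(Feb 2021)Q(Feb 2021) = 10.78×37 + 860.70×12 + 51.82×6 = 398.86 + 10328.4 + 310.92 = 11038.18
ΣP(Feb 2021)Q(Jan 2021) = 10.78×46 + 860.70×12 + 51.82×7 = 495.88 + 10328.4 + 362.74 = 11187.02
P = 11038.18 / 11187.02 × 100 = 98.6695
Fisher = √(L × P) = √(97.9858 × 98.6695) = 98.3271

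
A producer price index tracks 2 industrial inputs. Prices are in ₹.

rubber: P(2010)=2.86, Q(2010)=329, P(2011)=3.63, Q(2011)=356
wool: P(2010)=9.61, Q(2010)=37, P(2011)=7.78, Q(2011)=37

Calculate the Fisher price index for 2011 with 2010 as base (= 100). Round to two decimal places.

Laspeyres component (base-period weights):
ΣP(2011)Q(2010) = 3.63×329 + 7.78×37 = 1194.27 + 287.86 = 1482.13
ΣP(2010)Q(2010) = 2.86×329 + 9.61×37 = 940.94 + 355.57 = 1296.51
L = 1482.13 / 1296.51 × 100 = 114.3169
Paasche component (current-period weights):
ΣP(2011)Q(2011) = 3.63×356 + 7.78×37 = 1292.28 + 287.86 = 1580.14
ΣP(2010)Q(2011) = 2.86×356 + 9.61×37 = 1018.16 + 355.57 = 1373.73
P = 1580.14 / 1373.73 × 100 = 115.0255
Fisher = √(L × P) = √(114.3169 × 115.0255) = 114.6707

114.67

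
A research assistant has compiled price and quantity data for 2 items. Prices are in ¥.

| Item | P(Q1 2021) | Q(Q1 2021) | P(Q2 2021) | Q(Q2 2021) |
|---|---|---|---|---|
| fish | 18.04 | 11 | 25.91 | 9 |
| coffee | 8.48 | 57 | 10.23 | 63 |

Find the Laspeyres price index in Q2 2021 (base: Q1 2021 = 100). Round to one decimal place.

127.3

Laspeyres price index uses base-period quantities as weights.
ΣP(Q2 2021)·Q(Q1 2021) = 25.91×11 + 10.23×57 = 285.01 + 583.11 = 868.12
ΣP(Q1 2021)·Q(Q1 2021) = 18.04×11 + 8.48×57 = 198.44 + 483.36 = 681.8
Index = 868.12 / 681.8 × 100 = 127.3277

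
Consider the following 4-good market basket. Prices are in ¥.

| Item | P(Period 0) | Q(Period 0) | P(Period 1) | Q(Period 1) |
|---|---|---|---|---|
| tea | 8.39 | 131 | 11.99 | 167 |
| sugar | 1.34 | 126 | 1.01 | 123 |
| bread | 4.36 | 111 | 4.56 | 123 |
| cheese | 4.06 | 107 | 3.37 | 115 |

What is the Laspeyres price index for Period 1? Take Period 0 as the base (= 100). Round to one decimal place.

Laspeyres price index uses base-period quantities as weights.
ΣP(Period 1)·Q(Period 0) = 11.99×131 + 1.01×126 + 4.56×111 + 3.37×107 = 1570.69 + 127.26 + 506.16 + 360.59 = 2564.7
ΣP(Period 0)·Q(Period 0) = 8.39×131 + 1.34×126 + 4.36×111 + 4.06×107 = 1099.09 + 168.84 + 483.96 + 434.42 = 2186.31
Index = 2564.7 / 2186.31 × 100 = 117.3072

117.3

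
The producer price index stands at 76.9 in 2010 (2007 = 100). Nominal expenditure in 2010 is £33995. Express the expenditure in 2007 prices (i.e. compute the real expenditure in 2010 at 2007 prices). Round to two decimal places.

44206.76

Real = Nominal ÷ (Index/100) = 33995 ÷ (76.9/100)
     = 33995 ÷ 0.769 = 44206.7620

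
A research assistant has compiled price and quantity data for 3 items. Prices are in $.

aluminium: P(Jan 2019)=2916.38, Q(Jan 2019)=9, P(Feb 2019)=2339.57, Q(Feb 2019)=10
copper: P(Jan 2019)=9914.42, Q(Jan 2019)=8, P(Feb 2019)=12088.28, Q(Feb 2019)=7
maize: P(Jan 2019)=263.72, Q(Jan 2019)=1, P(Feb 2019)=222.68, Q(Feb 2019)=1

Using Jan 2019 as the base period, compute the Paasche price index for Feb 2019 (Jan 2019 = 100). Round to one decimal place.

109.5

Paasche price index uses current-period quantities as weights.
ΣP(Feb 2019)·Q(Feb 2019) = 2339.57×10 + 12088.28×7 + 222.68×1 = 23395.7 + 84617.96 + 222.68 = 108236.34
ΣP(Jan 2019)·Q(Feb 2019) = 2916.38×10 + 9914.42×7 + 263.72×1 = 29163.8 + 69400.94 + 263.72 = 98828.46
Index = 108236.34 / 98828.46 × 100 = 109.5194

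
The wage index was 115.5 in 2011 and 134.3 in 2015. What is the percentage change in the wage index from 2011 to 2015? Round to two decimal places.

16.28%

Change = (134.3 − 115.5) / 115.5 × 100
       = 18.8 / 115.5 × 100 = 16.2771%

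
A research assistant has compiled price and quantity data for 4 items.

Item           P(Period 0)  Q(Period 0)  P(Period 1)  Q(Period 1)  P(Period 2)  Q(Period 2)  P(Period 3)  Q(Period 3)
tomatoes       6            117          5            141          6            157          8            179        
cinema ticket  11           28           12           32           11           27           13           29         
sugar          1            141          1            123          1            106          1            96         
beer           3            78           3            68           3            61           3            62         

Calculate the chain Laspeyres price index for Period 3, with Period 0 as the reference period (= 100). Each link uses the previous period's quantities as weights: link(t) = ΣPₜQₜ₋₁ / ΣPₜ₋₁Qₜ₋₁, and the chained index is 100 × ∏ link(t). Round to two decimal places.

125.05

Link Period 0→Period 1:
ΣP(Period 1)Q(Period 0) = 5×117 + 12×28 + 1×141 + 3×78 = 585 + 336 + 141 + 234 = 1296
ΣP(Period 0)Q(Period 0) = 6×117 + 11×28 + 1×141 + 3×78 = 702 + 308 + 141 + 234 = 1385
link = 1296/1385 = 0.935740
Link Period 1→Period 2:
ΣP(Period 2)Q(Period 1) = 6×141 + 11×32 + 1×123 + 3×68 = 846 + 352 + 123 + 204 = 1525
ΣP(Period 1)Q(Period 1) = 5×141 + 12×32 + 1×123 + 3×68 = 705 + 384 + 123 + 204 = 1416
link = 1525/1416 = 1.076977
Link Period 2→Period 3:
ΣP(Period 3)Q(Period 2) = 8×157 + 13×27 + 1×106 + 3×61 = 1256 + 351 + 106 + 183 = 1896
ΣP(Period 2)Q(Period 2) = 6×157 + 11×27 + 1×106 + 3×61 = 942 + 297 + 106 + 183 = 1528
link = 1896/1528 = 1.240838
Chained index = 100 × 0.935740 × 1.076977 × 1.240838 = 125.0480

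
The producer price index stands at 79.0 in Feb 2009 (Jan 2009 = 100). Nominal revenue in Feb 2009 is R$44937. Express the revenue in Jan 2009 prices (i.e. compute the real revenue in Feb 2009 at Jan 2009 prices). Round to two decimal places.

Real = Nominal ÷ (Index/100) = 44937 ÷ (79.0/100)
     = 44937 ÷ 0.790 = 56882.2785

56882.28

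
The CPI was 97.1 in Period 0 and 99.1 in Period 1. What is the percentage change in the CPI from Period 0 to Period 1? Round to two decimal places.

Change = (99.1 − 97.1) / 97.1 × 100
       = 2.0 / 97.1 × 100 = 2.0597%

2.06%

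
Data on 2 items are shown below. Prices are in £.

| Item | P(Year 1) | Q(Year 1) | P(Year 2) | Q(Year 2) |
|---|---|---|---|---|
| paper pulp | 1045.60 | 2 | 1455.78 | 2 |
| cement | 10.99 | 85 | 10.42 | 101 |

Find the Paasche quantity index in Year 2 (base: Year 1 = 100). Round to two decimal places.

104.39

Paasche quantity index uses current-period prices as weights.
ΣP(Year 2)·Q(Year 2) = 1455.78×2 + 10.42×101 = 2911.56 + 1052.42 = 3963.98
ΣP(Year 2)·Q(Year 1) = 1455.78×2 + 10.42×85 = 2911.56 + 885.7 = 3797.26
Index = 3963.98 / 3797.26 × 100 = 104.3905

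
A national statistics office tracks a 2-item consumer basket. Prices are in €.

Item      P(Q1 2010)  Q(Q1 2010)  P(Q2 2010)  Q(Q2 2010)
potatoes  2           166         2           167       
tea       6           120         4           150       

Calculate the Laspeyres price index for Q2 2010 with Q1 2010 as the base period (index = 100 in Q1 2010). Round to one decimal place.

Laspeyres price index uses base-period quantities as weights.
ΣP(Q2 2010)·Q(Q1 2010) = 2×166 + 4×120 = 332 + 480 = 812
ΣP(Q1 2010)·Q(Q1 2010) = 2×166 + 6×120 = 332 + 720 = 1052
Index = 812 / 1052 × 100 = 77.1863

77.2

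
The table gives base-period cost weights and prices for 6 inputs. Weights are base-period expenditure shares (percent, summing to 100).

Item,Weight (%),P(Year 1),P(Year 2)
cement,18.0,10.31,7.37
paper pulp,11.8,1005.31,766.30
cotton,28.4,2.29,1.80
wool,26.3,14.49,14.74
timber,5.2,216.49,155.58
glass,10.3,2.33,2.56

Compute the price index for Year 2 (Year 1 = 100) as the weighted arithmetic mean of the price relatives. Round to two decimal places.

cement: 18.0 × (7.37/10.31) = 18.0 × 0.714840 = 12.8671
paper pulp: 11.8 × (766.30/1005.31) = 11.8 × 0.762252 = 8.9946
cotton: 28.4 × (1.80/2.29) = 28.4 × 0.786026 = 22.3231
wool: 26.3 × (14.74/14.49) = 26.3 × 1.017253 = 26.7538
timber: 5.2 × (155.58/216.49) = 5.2 × 0.718648 = 3.7370
glass: 10.3 × (2.56/2.33) = 10.3 × 1.098712 = 11.3167
Index = Σ wᵢ·(p₁ᵢ/p₀ᵢ) = 12.8671 + 8.9946 + 22.3231 + 26.7538 + 3.7370 + 11.3167 = 85.9923

85.99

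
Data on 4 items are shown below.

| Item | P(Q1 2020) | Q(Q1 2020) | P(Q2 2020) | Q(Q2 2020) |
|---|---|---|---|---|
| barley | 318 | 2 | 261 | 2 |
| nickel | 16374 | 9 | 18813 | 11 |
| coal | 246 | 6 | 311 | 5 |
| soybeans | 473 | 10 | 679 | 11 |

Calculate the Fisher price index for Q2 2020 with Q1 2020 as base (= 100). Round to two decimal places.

115.70

Laspeyres component (base-period weights):
ΣP(Q2 2020)Q(Q1 2020) = 261×2 + 18813×9 + 311×6 + 679×10 = 522 + 169317 + 1866 + 6790 = 178495
ΣP(Q1 2020)Q(Q1 2020) = 318×2 + 16374×9 + 246×6 + 473×10 = 636 + 147366 + 1476 + 4730 = 154208
L = 178495 / 154208 × 100 = 115.7495
Paasche component (current-period weights):
ΣP(Q2 2020)Q(Q2 2020) = 261×2 + 18813×11 + 311×5 + 679×11 = 522 + 206943 + 1555 + 7469 = 216489
ΣP(Q1 2020)Q(Q2 2020) = 318×2 + 16374×11 + 246×5 + 473×11 = 636 + 180114 + 1230 + 5203 = 187183
P = 216489 / 187183 × 100 = 115.6563
Fisher = √(L × P) = √(115.7495 × 115.6563) = 115.7029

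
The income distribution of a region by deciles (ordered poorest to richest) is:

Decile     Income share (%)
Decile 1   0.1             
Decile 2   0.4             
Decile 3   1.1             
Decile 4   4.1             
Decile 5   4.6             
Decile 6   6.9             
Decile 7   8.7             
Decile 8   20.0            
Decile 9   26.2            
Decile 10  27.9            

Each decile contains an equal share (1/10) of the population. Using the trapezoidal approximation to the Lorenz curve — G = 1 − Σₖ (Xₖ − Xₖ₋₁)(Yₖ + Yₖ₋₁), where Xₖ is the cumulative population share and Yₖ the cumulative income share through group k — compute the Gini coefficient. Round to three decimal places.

Cumulative income shares Yₖ: 0.0010, 0.0050, 0.0160, 0.0570, 0.1030, 0.1720, 0.2590, 0.4590, 0.7210, 1.0000
Σ (Xₖ−Xₖ₋₁)(Yₖ+Yₖ₋₁) = (1/10)(0.0010+0.0000) + (1/10)(0.0050+0.0010) + (1/10)(0.0160+0.0050) + (1/10)(0.0570+0.0160) + (1/10)(0.1030+0.0570) + (1/10)(0.1720+0.1030) + (1/10)(0.2590+0.1720) + (1/10)(0.4590+0.2590) + (1/10)(0.7210+0.4590) + (1/10)(1.0000+0.7210)
  = 0.0001 + 0.0006 + 0.0021 + 0.0073 + 0.0160 + 0.0275 + 0.0431 + 0.0718 + 0.1180 + 0.1721 = 0.4586
G = 1 − 0.4586 = 0.5414

0.541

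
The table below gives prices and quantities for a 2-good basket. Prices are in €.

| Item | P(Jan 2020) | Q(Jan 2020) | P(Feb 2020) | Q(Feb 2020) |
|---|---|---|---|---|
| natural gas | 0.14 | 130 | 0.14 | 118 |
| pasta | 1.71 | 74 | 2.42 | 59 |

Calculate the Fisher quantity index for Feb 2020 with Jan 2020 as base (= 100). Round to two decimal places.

Laspeyres component (base-period weights):
ΣP(Jan 2020)Q(Feb 2020) = 0.14×118 + 1.71×59 = 16.52 + 100.89 = 117.41
ΣP(Jan 2020)Q(Jan 2020) = 0.14×130 + 1.71×74 = 18.2 + 126.54 = 144.74
L = 117.41 / 144.74 × 100 = 81.1179
Paasche component (current-period weights):
ΣP(Feb 2020)Q(Feb 2020) = 0.14×118 + 2.42×59 = 16.52 + 142.78 = 159.3
ΣP(Feb 2020)Q(Jan 2020) = 0.14×130 + 2.42×74 = 18.2 + 179.08 = 197.28
P = 159.3 / 197.28 × 100 = 80.7482
Fisher = √(L × P) = √(81.1179 × 80.7482) = 80.9328

80.93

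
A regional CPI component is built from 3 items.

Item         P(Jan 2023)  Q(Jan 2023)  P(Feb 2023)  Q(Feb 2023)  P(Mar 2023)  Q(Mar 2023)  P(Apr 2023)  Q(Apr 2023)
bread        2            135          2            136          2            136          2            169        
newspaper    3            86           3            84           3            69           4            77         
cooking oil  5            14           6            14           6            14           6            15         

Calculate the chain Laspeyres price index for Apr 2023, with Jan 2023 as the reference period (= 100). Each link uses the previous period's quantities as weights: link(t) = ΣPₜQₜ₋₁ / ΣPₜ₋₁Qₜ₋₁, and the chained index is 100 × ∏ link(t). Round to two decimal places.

114.88

Link Jan 2023→Feb 2023:
ΣP(Feb 2023)Q(Jan 2023) = 2×135 + 3×86 + 6×14 = 270 + 258 + 84 = 612
ΣP(Jan 2023)Q(Jan 2023) = 2×135 + 3×86 + 5×14 = 270 + 258 + 70 = 598
link = 612/598 = 1.023411
Link Feb 2023→Mar 2023:
ΣP(Mar 2023)Q(Feb 2023) = 2×136 + 3×84 + 6×14 = 272 + 252 + 84 = 608
ΣP(Feb 2023)Q(Feb 2023) = 2×136 + 3×84 + 6×14 = 272 + 252 + 84 = 608
link = 608/608 = 1.000000
Link Mar 2023→Apr 2023:
ΣP(Apr 2023)Q(Mar 2023) = 2×136 + 4×69 + 6×14 = 272 + 276 + 84 = 632
ΣP(Mar 2023)Q(Mar 2023) = 2×136 + 3×69 + 6×14 = 272 + 207 + 84 = 563
link = 632/563 = 1.122558
Chained index = 100 × 1.023411 × 1.000000 × 1.122558 = 114.8838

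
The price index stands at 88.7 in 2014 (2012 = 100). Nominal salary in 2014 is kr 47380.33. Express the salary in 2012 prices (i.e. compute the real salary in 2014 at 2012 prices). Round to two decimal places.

53416.38

Real = Nominal ÷ (Index/100) = 47380.33 ÷ (88.7/100)
     = 47380.33 ÷ 0.887 = 53416.3811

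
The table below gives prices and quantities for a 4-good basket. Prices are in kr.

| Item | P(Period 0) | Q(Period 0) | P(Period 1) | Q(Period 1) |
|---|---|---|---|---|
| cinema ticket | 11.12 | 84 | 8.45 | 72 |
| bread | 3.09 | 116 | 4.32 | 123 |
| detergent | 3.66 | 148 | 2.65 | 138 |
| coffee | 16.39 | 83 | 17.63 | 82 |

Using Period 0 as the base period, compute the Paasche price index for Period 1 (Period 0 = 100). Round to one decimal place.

97.4

Paasche price index uses current-period quantities as weights.
ΣP(Period 1)·Q(Period 1) = 8.45×72 + 4.32×123 + 2.65×138 + 17.63×82 = 608.4 + 531.36 + 365.7 + 1445.66 = 2951.12
ΣP(Period 0)·Q(Period 1) = 11.12×72 + 3.09×123 + 3.66×138 + 16.39×82 = 800.64 + 380.07 + 505.08 + 1343.98 = 3029.77
Index = 2951.12 / 3029.77 × 100 = 97.4041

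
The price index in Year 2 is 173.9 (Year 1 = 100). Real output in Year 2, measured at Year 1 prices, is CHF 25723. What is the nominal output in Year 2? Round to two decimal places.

Nominal = Real × (Index/100) = 25723 × (173.9/100)
        = 25723 × 1.739 = 44732.2970

44732.30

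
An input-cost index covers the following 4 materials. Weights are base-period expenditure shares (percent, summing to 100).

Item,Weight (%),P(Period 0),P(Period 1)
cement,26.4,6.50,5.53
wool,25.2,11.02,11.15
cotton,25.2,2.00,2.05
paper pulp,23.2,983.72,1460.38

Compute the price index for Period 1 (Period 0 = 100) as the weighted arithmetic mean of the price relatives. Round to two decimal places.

cement: 26.4 × (5.53/6.50) = 26.4 × 0.850769 = 22.4603
wool: 25.2 × (11.15/11.02) = 25.2 × 1.011797 = 25.4973
cotton: 25.2 × (2.05/2.00) = 25.2 × 1.025000 = 25.8300
paper pulp: 23.2 × (1460.38/983.72) = 23.2 × 1.484548 = 34.4415
Index = Σ wᵢ·(p₁ᵢ/p₀ᵢ) = 22.4603 + 25.4973 + 25.8300 + 34.4415 = 108.2291

108.23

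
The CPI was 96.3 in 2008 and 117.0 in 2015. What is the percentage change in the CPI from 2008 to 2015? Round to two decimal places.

Change = (117.0 − 96.3) / 96.3 × 100
       = 20.7 / 96.3 × 100 = 21.4953%

21.50%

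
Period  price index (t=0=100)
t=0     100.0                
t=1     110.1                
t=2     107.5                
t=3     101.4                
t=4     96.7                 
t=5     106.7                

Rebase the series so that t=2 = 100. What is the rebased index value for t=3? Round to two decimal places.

94.33

Rebased(t=3) = 101.4 / 107.5 × 100 = 94.3256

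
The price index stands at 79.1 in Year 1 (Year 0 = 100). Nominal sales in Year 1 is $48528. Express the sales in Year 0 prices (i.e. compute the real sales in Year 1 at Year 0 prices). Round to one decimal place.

61350.2

Real = Nominal ÷ (Index/100) = 48528 ÷ (79.1/100)
     = 48528 ÷ 0.791 = 61350.1896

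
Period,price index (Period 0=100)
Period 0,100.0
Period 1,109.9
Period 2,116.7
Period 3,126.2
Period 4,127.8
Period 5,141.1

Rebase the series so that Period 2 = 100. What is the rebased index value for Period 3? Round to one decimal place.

Rebased(Period 3) = 126.2 / 116.7 × 100 = 108.1405

108.1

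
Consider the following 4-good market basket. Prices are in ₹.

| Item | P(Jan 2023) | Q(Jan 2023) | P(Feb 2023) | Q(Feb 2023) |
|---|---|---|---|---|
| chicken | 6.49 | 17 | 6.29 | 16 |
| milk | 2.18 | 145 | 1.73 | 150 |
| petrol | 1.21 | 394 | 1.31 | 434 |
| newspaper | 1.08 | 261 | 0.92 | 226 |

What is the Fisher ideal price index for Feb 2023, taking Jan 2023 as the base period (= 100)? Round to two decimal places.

Laspeyres component (base-period weights):
ΣP(Feb 2023)Q(Jan 2023) = 6.29×17 + 1.73×145 + 1.31×394 + 0.92×261 = 106.93 + 250.85 + 516.14 + 240.12 = 1114.04
ΣP(Jan 2023)Q(Jan 2023) = 6.49×17 + 2.18×145 + 1.21×394 + 1.08×261 = 110.33 + 316.1 + 476.74 + 281.88 = 1185.05
L = 1114.04 / 1185.05 × 100 = 94.0078
Paasche component (current-period weights):
ΣP(Feb 2023)Q(Feb 2023) = 6.29×16 + 1.73×150 + 1.31×434 + 0.92×226 = 100.64 + 259.5 + 568.54 + 207.92 = 1136.6
ΣP(Jan 2023)Q(Feb 2023) = 6.49×16 + 2.18×150 + 1.21×434 + 1.08×226 = 103.84 + 327 + 525.14 + 244.08 = 1200.06
P = 1136.6 / 1200.06 × 100 = 94.7119
Fisher = √(L × P) = √(94.0078 × 94.7119) = 94.3592

94.36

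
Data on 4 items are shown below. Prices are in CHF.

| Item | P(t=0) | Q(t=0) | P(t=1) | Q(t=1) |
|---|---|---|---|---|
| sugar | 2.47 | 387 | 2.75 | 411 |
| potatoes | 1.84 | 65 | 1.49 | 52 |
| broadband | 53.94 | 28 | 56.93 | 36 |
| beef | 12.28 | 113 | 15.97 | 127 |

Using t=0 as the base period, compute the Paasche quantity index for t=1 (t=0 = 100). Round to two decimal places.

Paasche quantity index uses current-period prices as weights.
ΣP(t=1)·Q(t=1) = 2.75×411 + 1.49×52 + 56.93×36 + 15.97×127 = 1130.25 + 77.48 + 2049.48 + 2028.19 = 5285.4
ΣP(t=1)·Q(t=0) = 2.75×387 + 1.49×65 + 56.93×28 + 15.97×113 = 1064.25 + 96.85 + 1594.04 + 1804.61 = 4559.75
Index = 5285.4 / 4559.75 × 100 = 115.9142

115.91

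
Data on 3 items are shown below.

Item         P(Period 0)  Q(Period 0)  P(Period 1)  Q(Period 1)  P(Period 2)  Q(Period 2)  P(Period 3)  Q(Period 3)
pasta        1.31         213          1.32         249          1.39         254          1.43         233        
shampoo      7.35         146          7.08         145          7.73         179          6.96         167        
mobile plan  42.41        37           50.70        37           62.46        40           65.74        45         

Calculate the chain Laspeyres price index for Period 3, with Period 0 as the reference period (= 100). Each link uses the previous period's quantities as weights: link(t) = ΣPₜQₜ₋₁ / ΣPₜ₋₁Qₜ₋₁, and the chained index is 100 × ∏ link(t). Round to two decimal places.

Link Period 0→Period 1:
ΣP(Period 1)Q(Period 0) = 1.32×213 + 7.08×146 + 50.70×37 = 281.16 + 1033.68 + 1875.9 = 3190.74
ΣP(Period 0)Q(Period 0) = 1.31×213 + 7.35×146 + 42.41×37 = 279.03 + 1073.1 + 1569.17 = 2921.3
link = 3190.74/2921.3 = 1.092233
Link Period 1→Period 2:
ΣP(Period 2)Q(Period 1) = 1.39×249 + 7.73×145 + 62.46×37 = 346.11 + 1120.85 + 2311.02 = 3777.98
ΣP(Period 1)Q(Period 1) = 1.32×249 + 7.08×145 + 50.70×37 = 328.68 + 1026.6 + 1875.9 = 3231.18
link = 3777.98/3231.18 = 1.169226
Link Period 2→Period 3:
ΣP(Period 3)Q(Period 2) = 1.43×254 + 6.96×179 + 65.74×40 = 363.22 + 1245.84 + 2629.6 = 4238.66
ΣP(Period 2)Q(Period 2) = 1.39×254 + 7.73×179 + 62.46×40 = 353.06 + 1383.67 + 2498.4 = 4235.13
link = 4238.66/4235.13 = 1.000834
Chained index = 100 × 1.092233 × 1.169226 × 1.000834 = 127.8132

127.81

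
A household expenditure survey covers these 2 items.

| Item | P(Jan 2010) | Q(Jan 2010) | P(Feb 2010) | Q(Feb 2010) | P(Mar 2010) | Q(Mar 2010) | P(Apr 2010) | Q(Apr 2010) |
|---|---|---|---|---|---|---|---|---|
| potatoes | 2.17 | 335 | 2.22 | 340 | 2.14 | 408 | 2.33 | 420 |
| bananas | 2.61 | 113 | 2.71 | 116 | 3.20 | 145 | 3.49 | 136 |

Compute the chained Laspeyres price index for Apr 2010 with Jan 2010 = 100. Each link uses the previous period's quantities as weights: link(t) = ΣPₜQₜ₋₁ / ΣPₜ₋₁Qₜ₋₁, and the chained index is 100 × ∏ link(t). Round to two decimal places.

115.04

Link Jan 2010→Feb 2010:
ΣP(Feb 2010)Q(Jan 2010) = 2.22×335 + 2.71×113 = 743.7 + 306.23 = 1049.93
ΣP(Jan 2010)Q(Jan 2010) = 2.17×335 + 2.61×113 = 726.95 + 294.93 = 1021.88
link = 1049.93/1021.88 = 1.027449
Link Feb 2010→Mar 2010:
ΣP(Mar 2010)Q(Feb 2010) = 2.14×340 + 3.20×116 = 727.6 + 371.2 = 1098.8
ΣP(Feb 2010)Q(Feb 2010) = 2.22×340 + 2.71×116 = 754.8 + 314.36 = 1069.16
link = 1098.8/1069.16 = 1.027723
Link Mar 2010→Apr 2010:
ΣP(Apr 2010)Q(Mar 2010) = 2.33×408 + 3.49×145 = 950.64 + 506.05 = 1456.69
ΣP(Mar 2010)Q(Mar 2010) = 2.14×408 + 3.20×145 = 873.12 + 464 = 1337.12
link = 1456.69/1337.12 = 1.089424
Chained index = 100 × 1.027449 × 1.027723 × 1.089424 = 115.0358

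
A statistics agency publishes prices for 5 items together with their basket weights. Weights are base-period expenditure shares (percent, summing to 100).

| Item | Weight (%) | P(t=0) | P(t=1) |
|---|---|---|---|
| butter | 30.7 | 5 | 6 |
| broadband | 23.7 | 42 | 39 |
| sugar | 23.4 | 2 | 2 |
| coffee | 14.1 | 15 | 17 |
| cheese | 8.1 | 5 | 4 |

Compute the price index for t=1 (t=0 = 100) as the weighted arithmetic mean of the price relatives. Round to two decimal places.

104.71

butter: 30.7 × (6/5) = 30.7 × 1.200000 = 36.8400
broadband: 23.7 × (39/42) = 23.7 × 0.928571 = 22.0071
sugar: 23.4 × (2/2) = 23.4 × 1.000000 = 23.4000
coffee: 14.1 × (17/15) = 14.1 × 1.133333 = 15.9800
cheese: 8.1 × (4/5) = 8.1 × 0.800000 = 6.4800
Index = Σ wᵢ·(p₁ᵢ/p₀ᵢ) = 36.8400 + 22.0071 + 23.4000 + 15.9800 + 6.4800 = 104.7071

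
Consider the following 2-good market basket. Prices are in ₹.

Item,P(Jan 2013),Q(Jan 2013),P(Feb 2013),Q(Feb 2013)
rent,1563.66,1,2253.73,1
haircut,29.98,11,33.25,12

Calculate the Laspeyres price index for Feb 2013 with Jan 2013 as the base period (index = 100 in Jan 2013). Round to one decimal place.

138.3

Laspeyres price index uses base-period quantities as weights.
ΣP(Feb 2013)·Q(Jan 2013) = 2253.73×1 + 33.25×11 = 2253.73 + 365.75 = 2619.48
ΣP(Jan 2013)·Q(Jan 2013) = 1563.66×1 + 29.98×11 = 1563.66 + 329.78 = 1893.44
Index = 2619.48 / 1893.44 × 100 = 138.3450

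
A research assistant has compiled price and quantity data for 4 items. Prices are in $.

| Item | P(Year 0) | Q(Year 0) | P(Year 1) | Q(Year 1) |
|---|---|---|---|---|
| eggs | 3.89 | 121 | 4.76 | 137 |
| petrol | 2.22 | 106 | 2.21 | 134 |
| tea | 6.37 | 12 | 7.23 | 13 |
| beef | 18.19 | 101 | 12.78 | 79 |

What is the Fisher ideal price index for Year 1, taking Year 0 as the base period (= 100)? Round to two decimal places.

85.39

Laspeyres component (base-period weights):
ΣP(Year 1)Q(Year 0) = 4.76×121 + 2.21×106 + 7.23×12 + 12.78×101 = 575.96 + 234.26 + 86.76 + 1290.78 = 2187.76
ΣP(Year 0)Q(Year 0) = 3.89×121 + 2.22×106 + 6.37×12 + 18.19×101 = 470.69 + 235.32 + 76.44 + 1837.19 = 2619.64
L = 2187.76 / 2619.64 × 100 = 83.5138
Paasche component (current-period weights):
ΣP(Year 1)Q(Year 1) = 4.76×137 + 2.21×134 + 7.23×13 + 12.78×79 = 652.12 + 296.14 + 93.99 + 1009.62 = 2051.87
ΣP(Year 0)Q(Year 1) = 3.89×137 + 2.22×134 + 6.37×13 + 18.19×79 = 532.93 + 297.48 + 82.81 + 1437.01 = 2350.23
P = 2051.87 / 2350.23 × 100 = 87.3051
Fisher = √(L × P) = √(83.5138 × 87.3051) = 85.3884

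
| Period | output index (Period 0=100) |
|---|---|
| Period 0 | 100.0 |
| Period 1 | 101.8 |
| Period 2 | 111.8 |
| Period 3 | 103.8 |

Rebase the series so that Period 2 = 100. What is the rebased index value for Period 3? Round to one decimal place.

Rebased(Period 3) = 103.8 / 111.8 × 100 = 92.8444

92.8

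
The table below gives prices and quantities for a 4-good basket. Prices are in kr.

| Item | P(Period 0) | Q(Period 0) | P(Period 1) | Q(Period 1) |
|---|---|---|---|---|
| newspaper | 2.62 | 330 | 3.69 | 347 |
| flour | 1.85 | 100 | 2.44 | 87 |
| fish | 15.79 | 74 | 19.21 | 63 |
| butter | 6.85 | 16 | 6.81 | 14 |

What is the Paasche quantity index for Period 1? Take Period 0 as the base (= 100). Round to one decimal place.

Paasche quantity index uses current-period prices as weights.
ΣP(Period 1)·Q(Period 1) = 3.69×347 + 2.44×87 + 19.21×63 + 6.81×14 = 1280.43 + 212.28 + 1210.23 + 95.34 = 2798.28
ΣP(Period 1)·Q(Period 0) = 3.69×330 + 2.44×100 + 19.21×74 + 6.81×16 = 1217.7 + 244 + 1421.54 + 108.96 = 2992.2
Index = 2798.28 / 2992.2 × 100 = 93.5191

93.5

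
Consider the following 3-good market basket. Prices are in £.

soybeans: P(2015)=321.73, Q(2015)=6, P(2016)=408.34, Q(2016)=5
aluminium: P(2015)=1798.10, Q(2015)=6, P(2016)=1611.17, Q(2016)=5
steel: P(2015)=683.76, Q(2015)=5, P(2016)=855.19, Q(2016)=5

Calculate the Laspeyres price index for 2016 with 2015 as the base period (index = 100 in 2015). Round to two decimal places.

101.58

Laspeyres price index uses base-period quantities as weights.
ΣP(2016)·Q(2015) = 408.34×6 + 1611.17×6 + 855.19×5 = 2450.04 + 9667.02 + 4275.95 = 16393.01
ΣP(2015)·Q(2015) = 321.73×6 + 1798.10×6 + 683.76×5 = 1930.38 + 10788.6 + 3418.8 = 16137.78
Index = 16393.01 / 16137.78 × 100 = 101.5816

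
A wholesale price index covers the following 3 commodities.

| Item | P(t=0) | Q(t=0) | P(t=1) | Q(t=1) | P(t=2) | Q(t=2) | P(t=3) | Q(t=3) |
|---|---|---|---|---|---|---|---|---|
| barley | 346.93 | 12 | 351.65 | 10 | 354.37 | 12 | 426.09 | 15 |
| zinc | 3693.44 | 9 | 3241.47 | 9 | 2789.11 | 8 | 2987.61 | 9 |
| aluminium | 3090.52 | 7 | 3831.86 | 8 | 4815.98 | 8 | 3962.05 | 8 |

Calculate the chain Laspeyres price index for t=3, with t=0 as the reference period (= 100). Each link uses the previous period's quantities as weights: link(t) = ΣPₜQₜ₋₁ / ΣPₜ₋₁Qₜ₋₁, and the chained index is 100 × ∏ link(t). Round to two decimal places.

Link t=0→t=1:
ΣP(t=1)Q(t=0) = 351.65×12 + 3241.47×9 + 3831.86×7 = 4219.8 + 29173.23 + 26823.02 = 60216.05
ΣP(t=0)Q(t=0) = 346.93×12 + 3693.44×9 + 3090.52×7 = 4163.16 + 33240.96 + 21633.64 = 59037.76
link = 60216.05/59037.76 = 1.019958
Link t=1→t=2:
ΣP(t=2)Q(t=1) = 354.37×10 + 2789.11×9 + 4815.98×8 = 3543.7 + 25101.99 + 38527.84 = 67173.53
ΣP(t=1)Q(t=1) = 351.65×10 + 3241.47×9 + 3831.86×8 = 3516.5 + 29173.23 + 30654.88 = 63344.61
link = 67173.53/63344.61 = 1.060446
Link t=2→t=3:
ΣP(t=3)Q(t=2) = 426.09×12 + 2987.61×8 + 3962.05×8 = 5113.08 + 23900.88 + 31696.4 = 60710.36
ΣP(t=2)Q(t=2) = 354.37×12 + 2789.11×8 + 4815.98×8 = 4252.44 + 22312.88 + 38527.84 = 65093.16
link = 60710.36/65093.16 = 0.932669
Chained index = 100 × 1.019958 × 1.060446 × 0.932669 = 100.8784

100.88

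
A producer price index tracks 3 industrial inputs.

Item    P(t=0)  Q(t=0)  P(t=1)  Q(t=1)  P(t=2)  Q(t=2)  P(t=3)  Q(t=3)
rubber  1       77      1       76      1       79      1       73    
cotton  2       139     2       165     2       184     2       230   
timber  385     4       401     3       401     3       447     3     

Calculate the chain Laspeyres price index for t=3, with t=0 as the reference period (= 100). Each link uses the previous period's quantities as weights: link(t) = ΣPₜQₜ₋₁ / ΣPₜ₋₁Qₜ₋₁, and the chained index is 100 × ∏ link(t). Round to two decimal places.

112.02

Link t=0→t=1:
ΣP(t=1)Q(t=0) = 1×77 + 2×139 + 401×4 = 77 + 278 + 1604 = 1959
ΣP(t=0)Q(t=0) = 1×77 + 2×139 + 385×4 = 77 + 278 + 1540 = 1895
link = 1959/1895 = 1.033773
Link t=1→t=2:
ΣP(t=2)Q(t=1) = 1×76 + 2×165 + 401×3 = 76 + 330 + 1203 = 1609
ΣP(t=1)Q(t=1) = 1×76 + 2×165 + 401×3 = 76 + 330 + 1203 = 1609
link = 1609/1609 = 1.000000
Link t=2→t=3:
ΣP(t=3)Q(t=2) = 1×79 + 2×184 + 447×3 = 79 + 368 + 1341 = 1788
ΣP(t=2)Q(t=2) = 1×79 + 2×184 + 401×3 = 79 + 368 + 1203 = 1650
link = 1788/1650 = 1.083636
Chained index = 100 × 1.033773 × 1.000000 × 1.083636 = 112.0234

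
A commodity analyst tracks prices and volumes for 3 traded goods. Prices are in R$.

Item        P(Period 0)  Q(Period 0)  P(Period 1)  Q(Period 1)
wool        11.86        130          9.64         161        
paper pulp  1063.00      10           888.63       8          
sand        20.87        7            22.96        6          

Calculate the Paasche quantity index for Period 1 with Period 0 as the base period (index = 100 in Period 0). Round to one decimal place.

Paasche quantity index uses current-period prices as weights.
ΣP(Period 1)·Q(Period 1) = 9.64×161 + 888.63×8 + 22.96×6 = 1552.04 + 7109.04 + 137.76 = 8798.84
ΣP(Period 1)·Q(Period 0) = 9.64×130 + 888.63×10 + 22.96×7 = 1253.2 + 8886.3 + 160.72 = 10300.22
Index = 8798.84 / 10300.22 × 100 = 85.4238

85.4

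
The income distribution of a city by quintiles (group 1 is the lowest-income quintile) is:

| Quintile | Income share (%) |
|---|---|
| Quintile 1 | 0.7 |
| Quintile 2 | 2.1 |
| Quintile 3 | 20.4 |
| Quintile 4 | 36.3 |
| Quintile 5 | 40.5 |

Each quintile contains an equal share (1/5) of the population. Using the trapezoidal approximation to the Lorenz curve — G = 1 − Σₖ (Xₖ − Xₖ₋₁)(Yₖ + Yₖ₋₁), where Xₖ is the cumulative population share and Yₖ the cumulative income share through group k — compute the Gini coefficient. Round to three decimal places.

0.455

Cumulative income shares Yₖ: 0.0070, 0.0280, 0.2320, 0.5950, 1.0000
Σ (Xₖ−Xₖ₋₁)(Yₖ+Yₖ₋₁) = (1/5)(0.0070+0.0000) + (1/5)(0.0280+0.0070) + (1/5)(0.2320+0.0280) + (1/5)(0.5950+0.2320) + (1/5)(1.0000+0.5950)
  = 0.0014 + 0.0070 + 0.0520 + 0.1654 + 0.3190 = 0.5448
G = 1 − 0.5448 = 0.4552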